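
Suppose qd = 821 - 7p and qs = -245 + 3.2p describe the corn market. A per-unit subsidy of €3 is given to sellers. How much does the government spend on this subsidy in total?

Government cost = 4897/17

Pre-subsidy: 821 - 7p = -245 + 3.2p gives p* = 5330/51, q* = 4561/51.
With the subsidy, sellers receive ps = pb + 3 for each unit, where pb is the price buyers pay.
Supply in terms of pb becomes qs = -245 + 3.2(pb + 3) = -235.4 + 3.2pb. Setting this equal to demand: 821 - 7pb = -235.4 + 3.2pb, so pb = 5282/51.
Sellers receive ps = 5282/51 + 3 = 5435/51; q' = 821 − 7·(5282/51) = 4897/51.
Government outlay = subsidy × quantity = 3 × 4897/51 = 4897/17.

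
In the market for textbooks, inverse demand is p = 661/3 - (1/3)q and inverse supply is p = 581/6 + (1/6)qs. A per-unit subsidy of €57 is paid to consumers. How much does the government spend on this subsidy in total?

Pre-subsidy: 661/3 - (1/3)q = 581/6 + (1/6)q gives q* = 247 and p* = 138.
With the rebate, buyers effectively pay pb = ps − 57, where ps is the price sellers receive.
On the curves, pb = 661/3 - (1/3)q and ps = 581/6 + (1/6)q; the wedge ps − pb = 57 gives 581/6 + (1/6)q − (661/3 - (1/3)q) = 57, so q' = 361.
Then pb = 661/3 − (1/3)·361 = 100 and ps = 581/6 + (1/6)·361 = 157.
Government outlay = subsidy × quantity = 57 × 361 = 20577.

Government cost = €20577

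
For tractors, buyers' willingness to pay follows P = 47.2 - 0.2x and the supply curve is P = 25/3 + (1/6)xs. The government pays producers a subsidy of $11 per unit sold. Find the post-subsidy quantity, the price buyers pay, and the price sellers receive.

x' = 136; buyers pay $20; sellers receive $31

Pre-subsidy: 47.2 - 0.2x = 25/3 + (1/6)x gives x* = 106 and P* = 26.
With the subsidy, sellers receive Ps = Pb + 11 for each unit, where Pb is the price buyers pay.
On the curves, Pb = 47.2 - 0.2x and Ps = 25/3 + (1/6)x; the wedge Ps − Pb = 11 gives 25/3 + (1/6)x − (47.2 - 0.2x) = 11, so x' = 136.
Then Pb = 47.2 − 0.2·136 = 20 and Ps = 25/3 + (1/6)·136 = 31.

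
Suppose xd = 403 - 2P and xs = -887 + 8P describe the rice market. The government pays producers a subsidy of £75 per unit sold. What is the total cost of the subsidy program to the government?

Government cost = £19875

Pre-subsidy: 403 - 2P = -887 + 8P gives P* = 129, x* = 145.
With the subsidy, sellers receive Ps = Pb + 75 for each unit, where Pb is the price buyers pay.
Supply in terms of Pb becomes xs = -887 + 8(Pb + 75) = -287 + 8Pb. Setting this equal to demand: 403 - 2Pb = -287 + 8Pb, so Pb = 69.
Sellers receive Ps = 69 + 75 = 144; x' = 403 − 2·69 = 265.
Government outlay = subsidy × quantity = 75 × 265 = 19875.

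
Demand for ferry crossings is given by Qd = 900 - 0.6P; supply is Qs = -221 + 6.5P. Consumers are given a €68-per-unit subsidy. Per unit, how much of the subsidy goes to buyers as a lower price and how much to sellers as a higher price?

Buyers gain 4420/71 per unit; sellers gain 408/71 per unit

Pre-subsidy: 900 - 0.6P = -221 + 6.5P gives P* = 11210/71, Q* = 57174/71.
With the rebate, buyers effectively pay Pb = Ps − 68, where Ps is the price sellers receive.
Demand in terms of Ps becomes Qd = 900 − 0.6(Ps − 68) = 940.8 - 0.6Ps. Setting this equal to supply: 940.8 - 0.6Ps = -221 + 6.5Ps, so Ps = 11618/71.
Buyers pay Pb = 11618/71 − 68 = 6790/71; Q' = -221 + 6.5·(11618/71) = 59826/71.
Buyers' price falls by P* − Pb = 11210/71 − 6790/71 = 4420/71; sellers' price rises by Ps − P* = 11618/71 − 11210/71 = 408/71.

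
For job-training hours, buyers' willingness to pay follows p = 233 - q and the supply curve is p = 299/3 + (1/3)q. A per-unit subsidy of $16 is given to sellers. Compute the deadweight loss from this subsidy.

Pre-subsidy: 233 - q = 299/3 + (1/3)q gives q* = 100 and p* = 133.
With the subsidy, sellers receive ps = pb + 16 for each unit, where pb is the price buyers pay.
On the curves, pb = 233 - q and ps = 299/3 + (1/3)q; the wedge ps − pb = 16 gives 299/3 + (1/3)q − (233 - q) = 16, so q' = 112.
Then pb = 233 − 1·112 = 121 and ps = 299/3 + (1/3)·112 = 137.
The subsidy expands output by 112 − 100 = 12 past the efficient level; on those units the gap between marginal cost and willingness to pay runs from 0 up to 16.
DWL = ½ × 16 × 12 = 96.

Deadweight loss = $96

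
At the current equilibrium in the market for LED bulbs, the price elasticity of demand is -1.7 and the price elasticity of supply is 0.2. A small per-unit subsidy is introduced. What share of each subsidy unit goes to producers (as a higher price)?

For a small subsidy around the equilibrium, the benefit split depends on the relative slopes, which at a point are proportional to the elasticities.
Buyer share = εs/(εs + |εd|) = 0.2/(0.2 + 1.7) = 2/19; seller share = |εd|/(εs + |εd|) = 17/19.
So producers capture 17/19 of the subsidy.

Producer share = 17/19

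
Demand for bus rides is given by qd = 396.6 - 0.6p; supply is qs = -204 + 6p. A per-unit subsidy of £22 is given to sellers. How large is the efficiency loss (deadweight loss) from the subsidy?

Pre-subsidy: 396.6 - 0.6p = -204 + 6p gives p* = 91, q* = 342.
With the subsidy, sellers receive ps = pb + 22 for each unit, where pb is the price buyers pay.
Supply in terms of pb becomes qs = -204 + 6(pb + 22) = -72 + 6pb. Setting this equal to demand: 396.6 - 0.6pb = -72 + 6pb, so pb = 71.
Sellers receive ps = 71 + 22 = 93; q' = 396.6 − 0.6·71 = 354.
The subsidy expands output by 354 − 342 = 12 past the efficient level; on those units the gap between marginal cost and willingness to pay runs from 0 up to 22.
DWL = ½ × 22 × 12 = 132.

Deadweight loss = £132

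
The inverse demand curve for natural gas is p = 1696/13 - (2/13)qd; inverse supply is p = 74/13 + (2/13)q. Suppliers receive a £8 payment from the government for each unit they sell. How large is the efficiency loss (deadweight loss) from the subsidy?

Pre-subsidy: 1696/13 - (2/13)q = 74/13 + (2/13)q gives q* = 405.5 and p* = 885/13.
With the subsidy, sellers receive ps = pb + 8 for each unit, where pb is the price buyers pay.
On the curves, pb = 1696/13 - (2/13)q and ps = 74/13 + (2/13)q; the wedge ps − pb = 8 gives 74/13 + (2/13)q − (1696/13 - (2/13)q) = 8, so q' = 431.5.
Then pb = 1696/13 − (2/13)·431.5 = 833/13 and ps = 74/13 + (2/13)·431.5 = 937/13.
The subsidy expands output by 431.5 − 405.5 = 26 past the efficient level; on those units the gap between marginal cost and willingness to pay runs from 0 up to 8.
DWL = ½ × 8 × 26 = 104.

Deadweight loss = £104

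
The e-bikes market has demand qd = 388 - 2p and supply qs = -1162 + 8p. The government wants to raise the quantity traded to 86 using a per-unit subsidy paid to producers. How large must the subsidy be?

Required subsidy s = 5 per unit

At q = 86, invert demand for the buyer price: pb = (388 − 86)/2 = 151; invert supply for the seller price: ps = (86 − (-1162))/8 = 156.
The subsidy must fill the gap: s = ps − pb = 156 − 151 = 5.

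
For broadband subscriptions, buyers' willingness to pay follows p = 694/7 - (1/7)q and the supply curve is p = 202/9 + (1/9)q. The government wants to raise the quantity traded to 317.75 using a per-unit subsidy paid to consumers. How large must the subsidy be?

At q = 317.75, from the demand curve buyers pay pb = 694/7 − (1/7)·317.75 = 53.75; from the supply curve sellers need ps = 202/9 + (1/9)·317.75 = 57.75.
The subsidy must fill the gap: s = ps − pb = 57.75 − 53.75 = 4.

Required subsidy s = 4 per unit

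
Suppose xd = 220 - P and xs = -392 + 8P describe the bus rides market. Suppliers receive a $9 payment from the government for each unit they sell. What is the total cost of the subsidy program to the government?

Government cost = $1440

Pre-subsidy: 220 - P = -392 + 8P gives P* = 68, x* = 152.
With the subsidy, sellers receive Ps = Pb + 9 for each unit, where Pb is the price buyers pay.
Supply in terms of Pb becomes xs = -392 + 8(Pb + 9) = -320 + 8Pb. Setting this equal to demand: 220 - Pb = -320 + 8Pb, so Pb = 60.
Sellers receive Ps = 60 + 9 = 69; x' = 220 − 1·60 = 160.
Government outlay = subsidy × quantity = 9 × 160 = 1440.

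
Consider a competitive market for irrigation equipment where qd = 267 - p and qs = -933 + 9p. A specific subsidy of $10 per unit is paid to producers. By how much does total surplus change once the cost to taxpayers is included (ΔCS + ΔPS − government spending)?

Net change in total surplus = -$45

Pre-subsidy: 267 - p = -933 + 9p gives p* = 120, q* = 147.
With the subsidy, sellers receive ps = pb + 10 for each unit, where pb is the price buyers pay.
Supply in terms of pb becomes qs = -933 + 9(pb + 10) = -843 + 9pb. Setting this equal to demand: 267 - pb = -843 + 9pb, so pb = 111.
Sellers receive ps = 111 + 10 = 121; q' = 267 − 1·111 = 156.
ΔCS = ½(147 + 156)(120 − 111) = 1363.5; ΔPS = ½(147 + 156)(121 − 120) = 151.5.
Government spending = 10 × 156 = 1560.
Net change = 1363.5 + 151.5 − 1560 = -45. The loss equals the DWL triangle ½·10·9.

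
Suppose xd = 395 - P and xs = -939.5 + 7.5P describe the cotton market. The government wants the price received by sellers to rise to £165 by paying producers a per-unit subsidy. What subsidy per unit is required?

Required subsidy s = £68 per unit

At a seller price of 165, quantity supplied is -939.5 + 7.5·165 = 298.
Buyers absorb 298 only when they pay Pb with 395 − 1·Pb = 298, i.e. Pb = 97.
s = Ps − Pb = 165 − 97 = 68.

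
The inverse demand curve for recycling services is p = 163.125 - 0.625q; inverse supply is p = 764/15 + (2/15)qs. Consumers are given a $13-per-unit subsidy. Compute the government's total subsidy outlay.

Government cost = 15023/7

Pre-subsidy: 163.125 - 0.625q = 764/15 + (2/15)q gives q* = 13463/91 and p* = 6430/91.
With the rebate, buyers effectively pay pb = ps − 13, where ps is the price sellers receive.
On the curves, pb = 163.125 - 0.625q and ps = 764/15 + (2/15)q; the wedge ps − pb = 13 gives 764/15 + (2/15)q − (163.125 - 0.625q) = 13, so q' = 15023/91.
Then pb = 163.125 − 0.625·(15023/91) = 5455/91 and ps = 764/15 + (2/15)·(15023/91) = 6638/91.
Government outlay = subsidy × quantity = 13 × 15023/91 = 15023/7.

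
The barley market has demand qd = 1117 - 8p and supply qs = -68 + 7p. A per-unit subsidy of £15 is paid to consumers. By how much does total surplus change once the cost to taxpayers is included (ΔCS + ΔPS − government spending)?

Pre-subsidy: 1117 - 8p = -68 + 7p gives p* = 79, q* = 485.
With the rebate, buyers effectively pay pb = ps − 15, where ps is the price sellers receive.
Demand in terms of ps becomes qd = 1117 − 8(ps − 15) = 1237 - 8ps. Setting this equal to supply: 1237 - 8ps = -68 + 7ps, so ps = 87.
Buyers pay pb = 87 − 15 = 72; q' = -68 + 7·87 = 541.
ΔCS = ½(485 + 541)(79 − 72) = 3591; ΔPS = ½(485 + 541)(87 − 79) = 4104.
Government spending = 15 × 541 = 8115.
Net change = 3591 + 4104 − 8115 = -420. The loss equals the DWL triangle ½·15·56.

Net change in total surplus = -£420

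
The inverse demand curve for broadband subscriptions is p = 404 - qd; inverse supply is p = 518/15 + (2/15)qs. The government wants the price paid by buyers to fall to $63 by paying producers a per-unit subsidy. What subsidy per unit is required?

Required subsidy s = $17 per unit

At a buyer price of 63, quantity demanded is 404 − 1·63 = 341.
Sellers supply 341 only when they receive ps = 518/15 + (2/15)·341 = 80.
s = ps − pb = 80 − 63 = 17.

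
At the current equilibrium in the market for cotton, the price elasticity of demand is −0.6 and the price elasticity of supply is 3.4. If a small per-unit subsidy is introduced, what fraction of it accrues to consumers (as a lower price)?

For a small subsidy around the equilibrium, the benefit split depends on the relative slopes, which at a point are proportional to the elasticities.
Buyer share = εs/(εs + |εd|) = 3.4/(3.4 + 0.6) = 0.85; seller share = |εd|/(εs + |εd|) = 0.15.

Consumer share = 0.85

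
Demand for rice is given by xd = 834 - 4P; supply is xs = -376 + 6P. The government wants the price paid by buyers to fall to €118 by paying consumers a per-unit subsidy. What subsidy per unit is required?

Required subsidy s = €5 per unit

At a buyer price of 118, quantity demanded is 834 − 4·118 = 362.
Sellers supply 362 only when they receive Ps with -376 + 6·Ps = 362, i.e. Ps = 123.
s = Ps − Pb = 123 − 118 = 5.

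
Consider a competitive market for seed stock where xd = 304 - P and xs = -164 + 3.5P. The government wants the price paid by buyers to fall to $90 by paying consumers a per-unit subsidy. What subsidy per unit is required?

Required subsidy s = $18 per unit

At a buyer price of 90, quantity demanded is 304 − 1·90 = 214.
Sellers supply 214 only when they receive Ps with -164 + 3.5·Ps = 214, i.e. Ps = 108.
s = Ps − Pb = 108 − 90 = 18.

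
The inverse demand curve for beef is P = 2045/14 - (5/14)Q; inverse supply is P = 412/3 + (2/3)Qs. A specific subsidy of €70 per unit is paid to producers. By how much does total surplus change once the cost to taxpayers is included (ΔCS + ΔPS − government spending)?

Net change in total surplus = -102900/43

Pre-subsidy: 2045/14 - (5/14)Q = 412/3 + (2/3)Q gives Q* = 367/43 and P* = 6150/43.
With the subsidy, sellers receive Ps = Pb + 70 for each unit, where Pb is the price buyers pay.
On the curves, Pb = 2045/14 - (5/14)Q and Ps = 412/3 + (2/3)Q; the wedge Ps − Pb = 70 gives 412/3 + (2/3)Q − (2045/14 - (5/14)Q) = 70, so Q' = 3307/43.
Then Pb = 2045/14 − (5/14)·(3307/43) = 5100/43 and Ps = 412/3 + (2/3)·(3307/43) = 8110/43.
ΔCS = ½(367/43 + 3307/43)(6150/43 − 5100/43) = 1928850/1849; ΔPS = ½(367/43 + 3307/43)(8110/43 − 6150/43) = 3600520/1849.
Government spending = 70 × 3307/43 = 231490/43.
Net change = 1928850/1849 + 3600520/1849 − 231490/43 = -102900/43. The loss equals the DWL triangle ½·70·2940/43.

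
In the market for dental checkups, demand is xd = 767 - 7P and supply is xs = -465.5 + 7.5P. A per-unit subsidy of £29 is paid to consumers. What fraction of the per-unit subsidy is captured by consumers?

Pre-subsidy: 767 - 7P = -465.5 + 7.5P gives P* = 85, x* = 172.
With the rebate, buyers effectively pay Pb = Ps − 29, where Ps is the price sellers receive.
Demand in terms of Ps becomes xd = 767 − 7(Ps − 29) = 970 - 7Ps. Setting this equal to supply: 970 - 7Ps = -465.5 + 7.5Ps, so Ps = 99.
Buyers pay Pb = 99 − 29 = 70; x' = -465.5 + 7.5·99 = 277.
Buyers' price falls by P* − Pb = 85 − 70 = 15; sellers' price rises by Ps − P* = 99 − 85 = 14.
So consumers capture 15/29 = 15/29 of each unit of subsidy.

Consumer share = 15/29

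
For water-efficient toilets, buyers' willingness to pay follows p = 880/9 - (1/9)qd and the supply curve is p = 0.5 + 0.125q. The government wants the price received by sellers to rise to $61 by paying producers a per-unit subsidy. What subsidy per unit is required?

Required subsidy s = $17 per unit

At a seller price of 61, quantity supplied is -4 + 8·61 = 484.
Buyers absorb 484 only when they pay pb = 880/9 − (1/9)·484 = 44.
s = ps − pb = 61 − 44 = 17.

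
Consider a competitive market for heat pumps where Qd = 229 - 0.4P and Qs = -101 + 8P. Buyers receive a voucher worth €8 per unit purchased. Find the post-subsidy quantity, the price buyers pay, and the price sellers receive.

Pre-subsidy: 229 - 0.4P = -101 + 8P gives P* = 275/7, Q* = 1493/7.
With the rebate, buyers effectively pay Pb = Ps − 8, where Ps is the price sellers receive.
Demand in terms of Ps becomes Qd = 229 − 0.4(Ps − 8) = 232.2 - 0.4Ps. Setting this equal to supply: 232.2 - 0.4Ps = -101 + 8Ps, so Ps = 119/3.
Buyers pay Pb = 119/3 − 8 = 95/3; Q' = -101 + 8·(119/3) = 649/3.

Q' = 649/3; buyers pay 95/3; sellers receive 119/3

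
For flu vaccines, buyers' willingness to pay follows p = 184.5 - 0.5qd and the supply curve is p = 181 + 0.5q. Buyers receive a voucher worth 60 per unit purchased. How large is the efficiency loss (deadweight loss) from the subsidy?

Pre-subsidy: 184.5 - 0.5q = 181 + 0.5q gives q* = 3.5 and p* = 182.75.
With the rebate, buyers effectively pay pb = ps − 60, where ps is the price sellers receive.
On the curves, pb = 184.5 - 0.5q and ps = 181 + 0.5q; the wedge ps − pb = 60 gives 181 + 0.5q − (184.5 - 0.5q) = 60, so q' = 63.5.
Then pb = 184.5 − 0.5·63.5 = 152.75 and ps = 181 + 0.5·63.5 = 212.75.
The subsidy expands output by 63.5 − 3.5 = 60 past the efficient level; on those units the gap between marginal cost and willingness to pay runs from 0 up to 60.
DWL = ½ × 60 × 60 = 1800.

Deadweight loss = 1800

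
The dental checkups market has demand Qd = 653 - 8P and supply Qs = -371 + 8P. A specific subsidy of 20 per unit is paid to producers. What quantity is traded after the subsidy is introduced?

Pre-subsidy: 653 - 8P = -371 + 8P gives P* = 64, Q* = 141.
With the subsidy, sellers receive Ps = Pb + 20 for each unit, where Pb is the price buyers pay.
Supply in terms of Pb becomes Qs = -371 + 8(Pb + 20) = -211 + 8Pb. Setting this equal to demand: 653 - 8Pb = -211 + 8Pb, so Pb = 54.
Sellers receive Ps = 54 + 20 = 74; Q' = 653 − 8·54 = 221.

Q' = 221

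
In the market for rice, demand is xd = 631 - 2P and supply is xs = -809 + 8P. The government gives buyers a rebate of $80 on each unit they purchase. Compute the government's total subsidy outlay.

Pre-subsidy: 631 - 2P = -809 + 8P gives P* = 144, x* = 343.
With the rebate, buyers effectively pay Pb = Ps − 80, where Ps is the price sellers receive.
Demand in terms of Ps becomes xd = 631 − 2(Ps − 80) = 791 - 2Ps. Setting this equal to supply: 791 - 2Ps = -809 + 8Ps, so Ps = 160.
Buyers pay Pb = 160 − 80 = 80; x' = -809 + 8·160 = 471.
Government outlay = subsidy × quantity = 80 × 471 = 37680.

Government cost = $37680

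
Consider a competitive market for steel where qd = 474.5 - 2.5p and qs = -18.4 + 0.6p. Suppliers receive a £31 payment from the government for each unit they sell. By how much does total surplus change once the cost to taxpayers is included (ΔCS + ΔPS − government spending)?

Pre-subsidy: 474.5 - 2.5p = -18.4 + 0.6p gives p* = 159, q* = 77.
With the subsidy, sellers receive ps = pb + 31 for each unit, where pb is the price buyers pay.
Supply in terms of pb becomes qs = -18.4 + 0.6(pb + 31) = 0.2 + 0.6pb. Setting this equal to demand: 474.5 - 2.5pb = 0.2 + 0.6pb, so pb = 153.
Sellers receive ps = 153 + 31 = 184; q' = 474.5 − 2.5·153 = 92.
ΔCS = ½(77 + 92)(159 − 153) = 507; ΔPS = ½(77 + 92)(184 − 159) = 2112.5.
Government spending = 31 × 92 = 2852.
Net change = 507 + 2112.5 − 2852 = -232.5. The loss equals the DWL triangle ½·31·15.

Net change in total surplus = -£232.5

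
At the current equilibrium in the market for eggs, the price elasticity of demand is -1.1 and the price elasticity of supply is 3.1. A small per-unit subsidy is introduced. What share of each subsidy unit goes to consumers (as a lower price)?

Consumer share = 31/42

For a small subsidy around the equilibrium, the benefit split depends on the relative slopes, which at a point are proportional to the elasticities.
Buyer share = εs/(εs + |εd|) = 3.1/(3.1 + 1.1) = 31/42; seller share = |εd|/(εs + |εd|) = 11/42.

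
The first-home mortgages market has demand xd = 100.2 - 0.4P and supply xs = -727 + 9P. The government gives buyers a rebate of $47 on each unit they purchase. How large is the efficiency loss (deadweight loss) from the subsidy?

Deadweight loss = $423

Pre-subsidy: 100.2 - 0.4P = -727 + 9P gives P* = 88, x* = 65.
With the rebate, buyers effectively pay Pb = Ps − 47, where Ps is the price sellers receive.
Demand in terms of Ps becomes xd = 100.2 − 0.4(Ps − 47) = 119 - 0.4Ps. Setting this equal to supply: 119 - 0.4Ps = -727 + 9Ps, so Ps = 90.
Buyers pay Pb = 90 − 47 = 43; x' = -727 + 9·90 = 83.
The subsidy expands output by 83 − 65 = 18 past the efficient level; on those units the gap between marginal cost and willingness to pay runs from 0 up to 47.
DWL = ½ × 47 × 18 = 423.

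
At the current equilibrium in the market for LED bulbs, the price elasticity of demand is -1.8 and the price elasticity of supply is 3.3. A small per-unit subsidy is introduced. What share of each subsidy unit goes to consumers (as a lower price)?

Consumer share = 11/17

For a small subsidy around the equilibrium, the benefit split depends on the relative slopes, which at a point are proportional to the elasticities.
Buyer share = εs/(εs + |εd|) = 3.3/(3.3 + 1.8) = 11/17; seller share = |εd|/(εs + |εd|) = 6/17.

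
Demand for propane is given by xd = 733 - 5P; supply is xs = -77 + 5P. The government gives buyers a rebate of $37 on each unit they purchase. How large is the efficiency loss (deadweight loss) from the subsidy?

Pre-subsidy: 733 - 5P = -77 + 5P gives P* = 81, x* = 328.
With the rebate, buyers effectively pay Pb = Ps − 37, where Ps is the price sellers receive.
Demand in terms of Ps becomes xd = 733 − 5(Ps − 37) = 918 - 5Ps. Setting this equal to supply: 918 - 5Ps = -77 + 5Ps, so Ps = 99.5.
Buyers pay Pb = 99.5 − 37 = 62.5; x' = -77 + 5·99.5 = 420.5.
The subsidy expands output by 420.5 − 328 = 92.5 past the efficient level; on those units the gap between marginal cost and willingness to pay runs from 0 up to 37.
DWL = ½ × 37 × 92.5 = 1711.25.

Deadweight loss = $1711.25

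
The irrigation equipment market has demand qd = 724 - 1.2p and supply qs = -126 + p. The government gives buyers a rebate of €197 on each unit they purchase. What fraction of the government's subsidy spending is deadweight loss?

DWL / government spending = 591/4046

Pre-subsidy: 724 - 1.2p = -126 + p gives p* = 4250/11, q* = 2864/11.
With the rebate, buyers effectively pay pb = ps − 197, where ps is the price sellers receive.
Demand in terms of ps becomes qd = 724 − 1.2(ps − 197) = 960.4 - 1.2ps. Setting this equal to supply: 960.4 - 1.2ps = -126 + ps, so ps = 5432/11.
Buyers pay pb = 5432/11 − 197 = 3265/11; q' = -126 + 1·(5432/11) = 4046/11.
ΔCS = ½(2864/11 + 4046/11)(4250/11 − 3265/11) = 3403175/121; ΔPS = ½(2864/11 + 4046/11)(5432/11 − 4250/11) = 4083810/121.
Government spending = 197 × 4046/11 = 797062/11.
DWL = ½ × 197 × (4046/11 − 2864/11) = 116427/11; fraction = (116427/11) / (797062/11) = 591/4046.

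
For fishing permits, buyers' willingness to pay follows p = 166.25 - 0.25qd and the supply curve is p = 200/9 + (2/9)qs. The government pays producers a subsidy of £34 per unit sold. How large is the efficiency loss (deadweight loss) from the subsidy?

Pre-subsidy: 166.25 - 0.25q = 200/9 + (2/9)q gives q* = 305 and p* = 90.
With the subsidy, sellers receive ps = pb + 34 for each unit, where pb is the price buyers pay.
On the curves, pb = 166.25 - 0.25q and ps = 200/9 + (2/9)q; the wedge ps − pb = 34 gives 200/9 + (2/9)q − (166.25 - 0.25q) = 34, so q' = 377.
Then pb = 166.25 − 0.25·377 = 72 and ps = 200/9 + (2/9)·377 = 106.
The subsidy expands output by 377 − 305 = 72 past the efficient level; on those units the gap between marginal cost and willingness to pay runs from 0 up to 34.
DWL = ½ × 34 × 72 = 1224.

Deadweight loss = £1224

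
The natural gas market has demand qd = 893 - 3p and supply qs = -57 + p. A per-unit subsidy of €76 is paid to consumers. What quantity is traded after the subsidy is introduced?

q' = 237.5

Pre-subsidy: 893 - 3p = -57 + p gives p* = 237.5, q* = 180.5.
With the rebate, buyers effectively pay pb = ps − 76, where ps is the price sellers receive.
Demand in terms of ps becomes qd = 893 − 3(ps − 76) = 1121 - 3ps. Setting this equal to supply: 1121 - 3ps = -57 + ps, so ps = 294.5.
Buyers pay pb = 294.5 − 76 = 218.5; q' = -57 + 1·294.5 = 237.5.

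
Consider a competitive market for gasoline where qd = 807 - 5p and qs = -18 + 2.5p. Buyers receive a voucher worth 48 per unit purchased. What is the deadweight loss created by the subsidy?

Deadweight loss = 1920

Pre-subsidy: 807 - 5p = -18 + 2.5p gives p* = 110, q* = 257.
With the rebate, buyers effectively pay pb = ps − 48, where ps is the price sellers receive.
Demand in terms of ps becomes qd = 807 − 5(ps − 48) = 1047 - 5ps. Setting this equal to supply: 1047 - 5ps = -18 + 2.5ps, so ps = 142.
Buyers pay pb = 142 − 48 = 94; q' = -18 + 2.5·142 = 337.
The subsidy expands output by 337 − 257 = 80 past the efficient level; on those units the gap between marginal cost and willingness to pay runs from 0 up to 48.
DWL = ½ × 48 × 80 = 1920.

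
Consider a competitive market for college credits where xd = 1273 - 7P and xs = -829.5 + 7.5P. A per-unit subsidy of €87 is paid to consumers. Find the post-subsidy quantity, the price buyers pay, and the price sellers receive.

x' = 573; buyers pay €100; sellers receive €187

Pre-subsidy: 1273 - 7P = -829.5 + 7.5P gives P* = 145, x* = 258.
With the rebate, buyers effectively pay Pb = Ps − 87, where Ps is the price sellers receive.
Demand in terms of Ps becomes xd = 1273 − 7(Ps − 87) = 1882 - 7Ps. Setting this equal to supply: 1882 - 7Ps = -829.5 + 7.5Ps, so Ps = 187.
Buyers pay Pb = 187 − 87 = 100; x' = -829.5 + 7.5·187 = 573.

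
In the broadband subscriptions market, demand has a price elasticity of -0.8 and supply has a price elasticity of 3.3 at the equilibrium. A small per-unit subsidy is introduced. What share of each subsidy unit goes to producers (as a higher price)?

Producer share = 8/41

For a small subsidy around the equilibrium, the benefit split depends on the relative slopes, which at a point are proportional to the elasticities.
Buyer share = εs/(εs + |εd|) = 3.3/(3.3 + 0.8) = 33/41; seller share = |εd|/(εs + |εd|) = 8/41.
So producers capture 8/41 of the subsidy.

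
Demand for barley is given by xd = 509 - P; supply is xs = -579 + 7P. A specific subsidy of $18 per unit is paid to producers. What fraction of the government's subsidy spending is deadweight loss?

DWL / government spending = 63/3110

Pre-subsidy: 509 - P = -579 + 7P gives P* = 136, x* = 373.
With the subsidy, sellers receive Ps = Pb + 18 for each unit, where Pb is the price buyers pay.
Supply in terms of Pb becomes xs = -579 + 7(Pb + 18) = -453 + 7Pb. Setting this equal to demand: 509 - Pb = -453 + 7Pb, so Pb = 120.25.
Sellers receive Ps = 120.25 + 18 = 138.25; x' = 509 − 1·120.25 = 388.75.
ΔCS = ½(373 + 388.75)(136 − 120.25) = 5998.78125; ΔPS = ½(373 + 388.75)(138.25 − 136) = 856.96875.
Government spending = 18 × 388.75 = 6997.5.
DWL = ½ × 18 × (388.75 − 373) = 141.75; fraction = 141.75 / 6997.5 = 63/3110.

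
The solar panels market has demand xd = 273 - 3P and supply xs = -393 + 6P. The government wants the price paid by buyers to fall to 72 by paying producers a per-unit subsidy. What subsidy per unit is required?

At a buyer price of 72, quantity demanded is 273 − 3·72 = 57.
Sellers supply 57 only when they receive Ps with -393 + 6·Ps = 57, i.e. Ps = 75.
s = Ps − Pb = 75 − 72 = 3.

Required subsidy s = 3 per unit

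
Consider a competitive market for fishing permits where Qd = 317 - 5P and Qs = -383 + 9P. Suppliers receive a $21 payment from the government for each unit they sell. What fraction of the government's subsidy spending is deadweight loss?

Pre-subsidy: 317 - 5P = -383 + 9P gives P* = 50, Q* = 67.
With the subsidy, sellers receive Ps = Pb + 21 for each unit, where Pb is the price buyers pay.
Supply in terms of Pb becomes Qs = -383 + 9(Pb + 21) = -194 + 9Pb. Setting this equal to demand: 317 - 5Pb = -194 + 9Pb, so Pb = 36.5.
Sellers receive Ps = 36.5 + 21 = 57.5; Q' = 317 − 5·36.5 = 134.5.
ΔCS = ½(67 + 134.5)(50 − 36.5) = 1360.125; ΔPS = ½(67 + 134.5)(57.5 − 50) = 755.625.
Government spending = 21 × 134.5 = 2824.5.
DWL = ½ × 21 × (134.5 − 67) = 708.75; fraction = 708.75 / 2824.5 = 135/538.

DWL / government spending = 135/538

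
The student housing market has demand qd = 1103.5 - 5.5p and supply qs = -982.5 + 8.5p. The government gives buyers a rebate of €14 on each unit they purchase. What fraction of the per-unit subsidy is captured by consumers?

Pre-subsidy: 1103.5 - 5.5p = -982.5 + 8.5p gives p* = 149, q* = 284.
With the rebate, buyers effectively pay pb = ps − 14, where ps is the price sellers receive.
Demand in terms of ps becomes qd = 1103.5 − 5.5(ps − 14) = 1180.5 - 5.5ps. Setting this equal to supply: 1180.5 - 5.5ps = -982.5 + 8.5ps, so ps = 154.5.
Buyers pay pb = 154.5 − 14 = 140.5; q' = -982.5 + 8.5·154.5 = 330.75.
Buyers' price falls by p* − pb = 149 − 140.5 = 8.5; sellers' price rises by ps − p* = 154.5 − 149 = 5.5.
So consumers capture 8.5/14 = 17/28 of each unit of subsidy.

Consumer share = 17/28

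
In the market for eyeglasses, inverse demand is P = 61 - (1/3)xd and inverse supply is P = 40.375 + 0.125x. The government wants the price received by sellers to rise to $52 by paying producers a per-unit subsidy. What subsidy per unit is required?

At a seller price of 52, quantity supplied is -323 + 8·52 = 93.
Buyers absorb 93 only when they pay Pb = 61 − (1/3)·93 = 30.
s = Ps − Pb = 52 − 30 = 22.

Required subsidy s = $22 per unit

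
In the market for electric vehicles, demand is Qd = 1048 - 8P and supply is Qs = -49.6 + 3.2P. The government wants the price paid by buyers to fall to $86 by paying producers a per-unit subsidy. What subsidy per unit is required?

At a buyer price of 86, quantity demanded is 1048 − 8·86 = 360.
Sellers supply 360 only when they receive Ps with -49.6 + 3.2·Ps = 360, i.e. Ps = 128.
s = Ps − Pb = 128 − 86 = 42.

Required subsidy s = $42 per unit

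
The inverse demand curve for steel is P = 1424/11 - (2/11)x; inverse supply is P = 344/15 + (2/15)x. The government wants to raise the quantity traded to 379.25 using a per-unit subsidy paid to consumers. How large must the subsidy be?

Required subsidy s = 13 per unit

At x = 379.25, from the demand curve buyers pay Pb = 1424/11 − (2/11)·379.25 = 60.5; from the supply curve sellers need Ps = 344/15 + (2/15)·379.25 = 73.5.
The subsidy must fill the gap: s = Ps − Pb = 73.5 − 60.5 = 13.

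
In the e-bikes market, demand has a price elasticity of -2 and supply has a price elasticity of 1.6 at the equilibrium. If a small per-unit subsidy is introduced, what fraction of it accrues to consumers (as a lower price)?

For a small subsidy around the equilibrium, the benefit split depends on the relative slopes, which at a point are proportional to the elasticities.
Buyer share = εs/(εs + |εd|) = 1.6/(1.6 + 2) = 4/9; seller share = |εd|/(εs + |εd|) = 5/9.

Consumer share = 4/9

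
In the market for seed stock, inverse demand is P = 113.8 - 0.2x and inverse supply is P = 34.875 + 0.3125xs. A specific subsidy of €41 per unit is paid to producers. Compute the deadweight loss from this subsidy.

Pre-subsidy: 113.8 - 0.2x = 34.875 + 0.3125x gives x* = 154 and P* = 83.
With the subsidy, sellers receive Ps = Pb + 41 for each unit, where Pb is the price buyers pay.
On the curves, Pb = 113.8 - 0.2x and Ps = 34.875 + 0.3125x; the wedge Ps − Pb = 41 gives 34.875 + 0.3125x − (113.8 - 0.2x) = 41, so x' = 234.
Then Pb = 113.8 − 0.2·234 = 67 and Ps = 34.875 + 0.3125·234 = 108.
The subsidy expands output by 234 − 154 = 80 past the efficient level; on those units the gap between marginal cost and willingness to pay runs from 0 up to 41.
DWL = ½ × 41 × 80 = 1640.

Deadweight loss = €1640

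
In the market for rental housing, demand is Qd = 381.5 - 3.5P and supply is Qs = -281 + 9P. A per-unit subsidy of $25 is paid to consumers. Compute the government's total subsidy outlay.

Government cost = $6475

Pre-subsidy: 381.5 - 3.5P = -281 + 9P gives P* = 53, Q* = 196.
With the rebate, buyers effectively pay Pb = Ps − 25, where Ps is the price sellers receive.
Demand in terms of Ps becomes Qd = 381.5 − 3.5(Ps − 25) = 469 - 3.5Ps. Setting this equal to supply: 469 - 3.5Ps = -281 + 9Ps, so Ps = 60.
Buyers pay Pb = 60 − 25 = 35; Q' = -281 + 9·60 = 259.
Government outlay = subsidy × quantity = 25 × 259 = 6475.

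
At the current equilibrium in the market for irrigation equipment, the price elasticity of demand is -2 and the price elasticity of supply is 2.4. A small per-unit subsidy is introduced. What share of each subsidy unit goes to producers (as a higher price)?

For a small subsidy around the equilibrium, the benefit split depends on the relative slopes, which at a point are proportional to the elasticities.
Buyer share = εs/(εs + |εd|) = 2.4/(2.4 + 2) = 6/11; seller share = |εd|/(εs + |εd|) = 5/11.
So producers capture 5/11 of the subsidy.

Producer share = 5/11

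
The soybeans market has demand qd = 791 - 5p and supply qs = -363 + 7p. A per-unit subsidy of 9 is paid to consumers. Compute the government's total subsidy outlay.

Pre-subsidy: 791 - 5p = -363 + 7p gives p* = 577/6, q* = 1861/6.
With the rebate, buyers effectively pay pb = ps − 9, where ps is the price sellers receive.
Demand in terms of ps becomes qd = 791 − 5(ps − 9) = 836 - 5ps. Setting this equal to supply: 836 - 5ps = -363 + 7ps, so ps = 1199/12.
Buyers pay pb = 1199/12 − 9 = 1091/12; q' = -363 + 7·(1199/12) = 4037/12.
Government outlay = subsidy × quantity = 9 × 4037/12 = 3027.75.

Government cost = 3027.75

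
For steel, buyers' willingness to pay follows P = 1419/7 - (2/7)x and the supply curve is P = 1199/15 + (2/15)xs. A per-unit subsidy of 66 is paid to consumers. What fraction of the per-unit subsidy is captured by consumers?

Consumer share = 15/22

Pre-subsidy: 1419/7 - (2/7)x = 1199/15 + (2/15)x gives x* = 293 and P* = 119.
With the rebate, buyers effectively pay Pb = Ps − 66, where Ps is the price sellers receive.
On the curves, Pb = 1419/7 - (2/7)x and Ps = 1199/15 + (2/15)x; the wedge Ps − Pb = 66 gives 1199/15 + (2/15)x − (1419/7 - (2/7)x) = 66, so x' = 450.5.
Then Pb = 1419/7 − (2/7)·450.5 = 74 and Ps = 1199/15 + (2/15)·450.5 = 140.
Buyers' price falls by P* − Pb = 119 − 74 = 45; sellers' price rises by Ps − P* = 140 − 119 = 21.
So consumers capture 45/66 = 15/22 of each unit of subsidy.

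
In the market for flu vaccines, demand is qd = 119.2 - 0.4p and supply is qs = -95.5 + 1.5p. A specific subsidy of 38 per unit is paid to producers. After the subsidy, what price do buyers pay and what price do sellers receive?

Buyers pay 83; sellers receive 121

Pre-subsidy: 119.2 - 0.4p = -95.5 + 1.5p gives p* = 113, q* = 74.
With the subsidy, sellers receive ps = pb + 38 for each unit, where pb is the price buyers pay.
Supply in terms of pb becomes qs = -95.5 + 1.5(pb + 38) = -38.5 + 1.5pb. Setting this equal to demand: 119.2 - 0.4pb = -38.5 + 1.5pb, so pb = 83.
Sellers receive ps = 83 + 38 = 121; q' = 119.2 − 0.4·83 = 86.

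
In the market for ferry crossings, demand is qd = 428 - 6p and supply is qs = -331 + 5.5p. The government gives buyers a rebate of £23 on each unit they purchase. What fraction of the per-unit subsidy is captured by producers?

Producer share = 12/23

Pre-subsidy: 428 - 6p = -331 + 5.5p gives p* = 66, q* = 32.
With the rebate, buyers effectively pay pb = ps − 23, where ps is the price sellers receive.
Demand in terms of ps becomes qd = 428 − 6(ps − 23) = 566 - 6ps. Setting this equal to supply: 566 - 6ps = -331 + 5.5ps, so ps = 78.
Buyers pay pb = 78 − 23 = 55; q' = -331 + 5.5·78 = 98.
Buyers' price falls by p* − pb = 66 − 55 = 11; sellers' price rises by ps − p* = 78 − 66 = 12.
So producers capture 12/23 = 12/23 of each unit of subsidy.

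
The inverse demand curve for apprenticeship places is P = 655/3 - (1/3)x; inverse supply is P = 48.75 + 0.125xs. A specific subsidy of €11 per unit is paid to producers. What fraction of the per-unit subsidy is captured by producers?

Producer share = 3/11

Pre-subsidy: 655/3 - (1/3)x = 48.75 + 0.125x gives x* = 370 and P* = 95.
With the subsidy, sellers receive Ps = Pb + 11 for each unit, where Pb is the price buyers pay.
On the curves, Pb = 655/3 - (1/3)x and Ps = 48.75 + 0.125x; the wedge Ps − Pb = 11 gives 48.75 + 0.125x − (655/3 - (1/3)x) = 11, so x' = 394.
Then Pb = 655/3 − (1/3)·394 = 87 and Ps = 48.75 + 0.125·394 = 98.
Buyers' price falls by P* − Pb = 95 − 87 = 8; sellers' price rises by Ps − P* = 98 − 95 = 3.
So producers capture 3/11 = 3/11 of each unit of subsidy.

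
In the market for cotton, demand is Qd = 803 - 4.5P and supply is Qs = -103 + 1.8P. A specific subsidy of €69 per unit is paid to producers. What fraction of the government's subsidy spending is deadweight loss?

Pre-subsidy: 803 - 4.5P = -103 + 1.8P gives P* = 3020/21, Q* = 1091/7.
With the subsidy, sellers receive Ps = Pb + 69 for each unit, where Pb is the price buyers pay.
Supply in terms of Pb becomes Qs = -103 + 1.8(Pb + 69) = 21.2 + 1.8Pb. Setting this equal to demand: 803 - 4.5Pb = 21.2 + 1.8Pb, so Pb = 2606/21.
Sellers receive Ps = 2606/21 + 69 = 4055/21; Q' = 803 − 4.5·(2606/21) = 1712/7.
ΔCS = ½(1091/7 + 1712/7)(3020/21 − 2606/21) = 193407/49; ΔPS = ½(1091/7 + 1712/7)(4055/21 − 3020/21) = 967035/98.
Government spending = 69 × 1712/7 = 118128/7.
DWL = ½ × 69 × (1712/7 − 1091/7) = 42849/14; fraction = (42849/14) / (118128/7) = 621/3424.

DWL / government spending = 621/3424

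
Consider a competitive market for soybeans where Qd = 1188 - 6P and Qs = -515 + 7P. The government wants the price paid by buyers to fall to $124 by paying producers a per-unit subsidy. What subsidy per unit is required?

At a buyer price of 124, quantity demanded is 1188 − 6·124 = 444.
Sellers supply 444 only when they receive Ps with -515 + 7·Ps = 444, i.e. Ps = 137.
s = Ps − Pb = 137 − 124 = 13.

Required subsidy s = $13 per unit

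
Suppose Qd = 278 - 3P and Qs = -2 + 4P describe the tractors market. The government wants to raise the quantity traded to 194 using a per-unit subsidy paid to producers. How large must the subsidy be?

Required subsidy s = 21 per unit

At Q = 194, invert demand for the buyer price: Pb = (278 − 194)/3 = 28; invert supply for the seller price: Ps = (194 − (-2))/4 = 49.
The subsidy must fill the gap: s = Ps − Pb = 49 − 28 = 21.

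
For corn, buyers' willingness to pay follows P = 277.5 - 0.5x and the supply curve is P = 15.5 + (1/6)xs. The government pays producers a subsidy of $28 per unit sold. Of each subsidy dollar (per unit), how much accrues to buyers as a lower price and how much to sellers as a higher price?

Buyers gain $21 per unit; sellers gain $7 per unit

Pre-subsidy: 277.5 - 0.5x = 15.5 + (1/6)x gives x* = 393 and P* = 81.
With the subsidy, sellers receive Ps = Pb + 28 for each unit, where Pb is the price buyers pay.
On the curves, Pb = 277.5 - 0.5x and Ps = 15.5 + (1/6)x; the wedge Ps − Pb = 28 gives 15.5 + (1/6)x − (277.5 - 0.5x) = 28, so x' = 435.
Then Pb = 277.5 − 0.5·435 = 60 and Ps = 15.5 + (1/6)·435 = 88.
Buyers' price falls by P* − Pb = 81 − 60 = 21; sellers' price rises by Ps − P* = 88 − 81 = 7.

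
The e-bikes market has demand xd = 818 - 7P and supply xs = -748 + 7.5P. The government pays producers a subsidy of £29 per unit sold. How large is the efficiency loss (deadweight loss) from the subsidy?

Pre-subsidy: 818 - 7P = -748 + 7.5P gives P* = 108, x* = 62.
With the subsidy, sellers receive Ps = Pb + 29 for each unit, where Pb is the price buyers pay.
Supply in terms of Pb becomes xs = -748 + 7.5(Pb + 29) = -530.5 + 7.5Pb. Setting this equal to demand: 818 - 7Pb = -530.5 + 7.5Pb, so Pb = 93.
Sellers receive Ps = 93 + 29 = 122; x' = 818 − 7·93 = 167.
The subsidy expands output by 167 − 62 = 105 past the efficient level; on those units the gap between marginal cost and willingness to pay runs from 0 up to 29.
DWL = ½ × 29 × 105 = 1522.5.

Deadweight loss = £1522.5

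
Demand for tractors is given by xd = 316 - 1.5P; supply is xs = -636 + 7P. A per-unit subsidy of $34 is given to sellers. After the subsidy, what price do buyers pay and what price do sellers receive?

Buyers pay $84; sellers receive $118

Pre-subsidy: 316 - 1.5P = -636 + 7P gives P* = 112, x* = 148.
With the subsidy, sellers receive Ps = Pb + 34 for each unit, where Pb is the price buyers pay.
Supply in terms of Pb becomes xs = -636 + 7(Pb + 34) = -398 + 7Pb. Setting this equal to demand: 316 - 1.5Pb = -398 + 7Pb, so Pb = 84.
Sellers receive Ps = 84 + 34 = 118; x' = 316 − 1.5·84 = 190.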